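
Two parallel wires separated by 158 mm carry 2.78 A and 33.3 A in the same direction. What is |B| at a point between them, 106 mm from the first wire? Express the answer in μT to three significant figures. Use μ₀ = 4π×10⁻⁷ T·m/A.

B ≈ 123 μT

Each long wire gives B = μ₀I/(2πd). Distances are d₁ = 0.106 m and d₂ = 0.052 m.
B₁ = 5.25×10⁻⁶ T, B₂ = 1.28×10⁻⁴ T.
Between parallel currents the two contributions point in opposite directions, so they subtract. B = |B₁ − B₂| = |5.25×10⁻⁶ − 1.28×10⁻⁴| = 1.23×10⁻⁴ T.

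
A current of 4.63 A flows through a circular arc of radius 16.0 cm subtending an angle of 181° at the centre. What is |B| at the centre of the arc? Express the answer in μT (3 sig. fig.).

B ≈ 9.14 μT

The Biot–Savart field of a circular arc at its centre is B = μ₀Iφ/(4πR), with φ = 3.159 rad.
B = (4π×10⁻⁷ × 4.63 × 3.159) / (4π × 0.16) = 9.14×10⁻⁶ T.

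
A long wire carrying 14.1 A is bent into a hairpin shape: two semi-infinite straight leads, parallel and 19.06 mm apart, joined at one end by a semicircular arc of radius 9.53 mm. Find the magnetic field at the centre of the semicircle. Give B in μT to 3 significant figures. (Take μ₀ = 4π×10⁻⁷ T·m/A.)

The semicircular arc contributes B_arc = μ₀I·π/(4πR) = μ₀I/(4R) = 4.65×10⁻⁴ T.
Each semi-infinite lead is at perpendicular distance R = 0.00953 m from the centre, with the perpendicular foot at its near end, so it contributes μ₀I/(4πR); both point the same way, together 2.96×10⁻⁴ T.
Arc and leads all point the same direction: B = 4.65×10⁻⁴ + 2.96×10⁻⁴ = 7.61×10⁻⁴ T.

B ≈ 761 μT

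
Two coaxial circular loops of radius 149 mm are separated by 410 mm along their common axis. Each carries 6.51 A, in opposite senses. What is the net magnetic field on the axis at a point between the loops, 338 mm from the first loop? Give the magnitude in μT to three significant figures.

B ≈ 18.2 μT

Each loop contributes B = μ₀IR²/[2(R²+z²)^(3/2)] on the axis, with z measured from that loop.
Loop 1 (z = 0.338 m): B₁ = 1.80×10⁻⁶ T. Loop 2 (z = 0.072 m): B₂ = 2.00×10⁻⁵ T.
The fields oppose: B = |B₁ − B₂| = 1.82×10⁻⁵ T.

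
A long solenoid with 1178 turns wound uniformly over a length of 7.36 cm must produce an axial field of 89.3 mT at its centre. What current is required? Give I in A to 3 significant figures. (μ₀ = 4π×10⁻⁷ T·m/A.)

Inside a long solenoid B = μ₀nI with n = 1.601×10⁴ m⁻¹, so I = B/(μ₀n).
I = 8.93×10⁻² / (4π×10⁻⁷ × 1.601×10⁴) = 4.44 A.

I ≈ 4.44 A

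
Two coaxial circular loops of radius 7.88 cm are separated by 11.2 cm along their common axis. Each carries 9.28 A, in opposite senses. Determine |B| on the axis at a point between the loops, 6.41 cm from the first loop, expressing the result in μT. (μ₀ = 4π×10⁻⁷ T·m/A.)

B ≈ 11.6 μT

Each loop contributes B = μ₀IR²/[2(R²+z²)^(3/2)] on the axis, with z measured from that loop.
Loop 1 (z = 0.0641 m): B₁ = 3.45×10⁻⁵ T. Loop 2 (z = 0.0479 m): B₂ = 4.62×10⁻⁵ T.
The fields oppose: B = |B₁ − B₂| = 1.16×10⁻⁵ T.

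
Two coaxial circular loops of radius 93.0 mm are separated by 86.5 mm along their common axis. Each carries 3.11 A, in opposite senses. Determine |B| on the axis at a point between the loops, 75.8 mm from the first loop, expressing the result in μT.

B ≈ 10.8 μT

Each loop contributes B = μ₀IR²/[2(R²+z²)^(3/2)] on the axis, with z measured from that loop.
Loop 1 (z = 0.0758 m): B₁ = 9.79×10⁻⁶ T. Loop 2 (z = 0.0107 m): B₂ = 2.06×10⁻⁵ T.
The fields oppose: B = |B₁ − B₂| = 1.08×10⁻⁵ T.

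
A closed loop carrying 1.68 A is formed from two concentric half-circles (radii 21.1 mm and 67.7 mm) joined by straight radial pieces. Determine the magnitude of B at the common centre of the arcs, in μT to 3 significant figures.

B ≈ 17.2 μT

The radial connectors point toward the centre, so dl × r̂ = 0 and they contribute nothing.
Each semicircle gives μ₀I/(4R): inner arc 2.50×10⁻⁵ T, outer arc 7.80×10⁻⁶ T.
The two arcs carry current in opposite angular senses, so their fields oppose: B = |2.50×10⁻⁵ − 7.80×10⁻⁶| = 1.72×10⁻⁵ T.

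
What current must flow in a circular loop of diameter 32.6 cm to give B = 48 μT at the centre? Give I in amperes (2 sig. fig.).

At the centre of a circular loop B = μ₀I/(2R), so I = 2RB/μ₀.
With R = 0.163 m, I = 2 × 0.163 × 4.80×10⁻⁵ / (4π×10⁻⁷) = 12.5 A.

I ≈ 12 A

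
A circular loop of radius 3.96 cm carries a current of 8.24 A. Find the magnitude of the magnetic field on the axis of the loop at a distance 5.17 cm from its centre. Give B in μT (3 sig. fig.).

B ≈ 29.4 μT

On the axis of a circular loop, B = μ₀IR² / [2(R²+z²)^(3/2)].
R² + z² = (0.0396)² + (0.0517)² = 0.004241 m², and (R²+z²)^(3/2) = 2.76×10⁻⁴ m³.
B = (4π×10⁻⁷ × 8.24 × 0.001568) / (2 × 2.76×10⁻⁴) = 2.94×10⁻⁵ T.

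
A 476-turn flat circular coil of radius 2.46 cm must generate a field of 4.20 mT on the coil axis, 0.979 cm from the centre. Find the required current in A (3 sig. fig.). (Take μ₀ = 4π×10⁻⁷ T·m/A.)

For an N-turn coil, B = Nμ₀IR²/[2(R²+z²)^(3/2)] with R = 0.0246 m, z = 0.00979 m, so I = 2B(R²+z²)^(3/2)/(Nμ₀R²) = 2 × 4.20×10⁻³ × 1.86×10⁻⁵ / (476 × 4π×10⁻⁷ × 0.0006052) = 0.431 A.

I ≈ 0.431 A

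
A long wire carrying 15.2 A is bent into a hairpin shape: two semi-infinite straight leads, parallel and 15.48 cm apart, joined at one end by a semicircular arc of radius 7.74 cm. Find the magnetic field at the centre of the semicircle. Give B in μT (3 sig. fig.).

The semicircular arc contributes B_arc = μ₀I·π/(4πR) = μ₀I/(4R) = 6.17×10⁻⁵ T.
Each semi-infinite lead is at perpendicular distance R = 0.0774 m from the centre, with the perpendicular foot at its near end, so it contributes μ₀I/(4πR); both point the same way, together 3.93×10⁻⁵ T.
Arc and leads all point the same direction: B = 6.17×10⁻⁵ + 3.93×10⁻⁵ = 1.01×10⁻⁴ T.

B ≈ 101 μT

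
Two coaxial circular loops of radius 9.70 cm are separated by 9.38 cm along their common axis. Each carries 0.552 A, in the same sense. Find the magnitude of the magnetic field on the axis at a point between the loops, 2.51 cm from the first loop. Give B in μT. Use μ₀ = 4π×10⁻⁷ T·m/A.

Each loop contributes B = μ₀IR²/[2(R²+z²)^(3/2)] on the axis, with z measured from that loop.
Loop 1 (z = 0.0251 m): B₁ = 3.24×10⁻⁶ T. Loop 2 (z = 0.0687 m): B₂ = 1.94×10⁻⁶ T.
The fields add: B = B₁ + B₂ = 5.19×10⁻⁶ T.

B ≈ 5.19 μT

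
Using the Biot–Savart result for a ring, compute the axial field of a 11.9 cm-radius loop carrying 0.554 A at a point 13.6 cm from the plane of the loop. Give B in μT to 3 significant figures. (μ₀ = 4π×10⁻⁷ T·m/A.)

B ≈ 0.835 μT

On the axis of a circular loop, B = μ₀IR² / [2(R²+z²)^(3/2)].
R² + z² = (0.119)² + (0.136)² = 0.03266 m², and (R²+z²)^(3/2) = 5.90×10⁻³ m³.
B = (4π×10⁻⁷ × 0.554 × 0.01416) / (2 × 5.90×10⁻³) = 8.35×10⁻⁷ T.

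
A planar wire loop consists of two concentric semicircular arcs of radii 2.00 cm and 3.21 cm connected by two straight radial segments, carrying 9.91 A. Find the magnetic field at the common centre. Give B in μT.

The radial connectors point toward the centre, so dl × r̂ = 0 and they contribute nothing.
Each semicircle gives μ₀I/(4R): inner arc 1.56×10⁻⁴ T, outer arc 9.70×10⁻⁵ T.
The two arcs carry current in opposite angular senses, so their fields oppose: B = |1.56×10⁻⁴ − 9.70×10⁻⁵| = 5.87×10⁻⁵ T.

B ≈ 58.7 μT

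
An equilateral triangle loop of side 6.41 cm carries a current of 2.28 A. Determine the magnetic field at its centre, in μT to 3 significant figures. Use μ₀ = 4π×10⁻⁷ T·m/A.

Each side is a finite straight segment at perpendicular distance d = a/(2 tan(π/3)) = 0.0185 m from the centre, with end-angles ±π/3.
One side contributes B₁ = (μ₀I/4πd)·2 sin(π/3) = 2.13×10⁻⁵ T.
All 3 sides add in the same direction: B = 3 × 2.13×10⁻⁵ = 6.40×10⁻⁵ T.

B ≈ 64.0 μT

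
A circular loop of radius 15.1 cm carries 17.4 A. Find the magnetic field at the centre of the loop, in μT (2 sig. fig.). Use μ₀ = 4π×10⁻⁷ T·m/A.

B ≈ 72 μT

At the centre of a circular loop the Biot–Savart law gives B = μ₀I/(2R).
B = (4π×10⁻⁷ × 17.4) / (2 × 0.151) = 7.24×10⁻⁵ T.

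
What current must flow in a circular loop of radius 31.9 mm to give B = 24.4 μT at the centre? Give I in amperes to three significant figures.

I ≈ 1.24 A

At the centre of a circular loop B = μ₀I/(2R), so I = 2RB/μ₀.
With R = 0.0319 m, I = 2 × 0.0319 × 2.44×10⁻⁵ / (4π×10⁻⁷) = 1.24 A.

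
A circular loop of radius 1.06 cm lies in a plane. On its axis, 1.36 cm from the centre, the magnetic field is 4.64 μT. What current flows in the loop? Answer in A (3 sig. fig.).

I ≈ 0.337 A

On the axis of a loop, B = μ₀IR²/[2(R²+z²)^(3/2)], so I = 2B(R²+z²)^(3/2)/(μ₀R²).
R² + z² = 0.0001124 + 0.000185 = 0.0002973 m²; raised to 3/2 gives 5.13×10⁻⁶ m³.
I = 2 × 4.64×10⁻⁶ × 5.13×10⁻⁶ / (1.26×10⁻⁶ × 0.0001124) = 0.337 A.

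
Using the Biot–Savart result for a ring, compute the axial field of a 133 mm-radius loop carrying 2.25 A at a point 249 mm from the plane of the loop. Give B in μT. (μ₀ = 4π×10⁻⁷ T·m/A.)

On the axis of a circular loop, B = μ₀IR² / [2(R²+z²)^(3/2)].
R² + z² = (0.133)² + (0.249)² = 0.07969 m², and (R²+z²)^(3/2) = 2.25×10⁻² m³.
B = (4π×10⁻⁷ × 2.25 × 0.01769) / (2 × 2.25×10⁻²) = 1.11×10⁻⁶ T.

B ≈ 1.11 μT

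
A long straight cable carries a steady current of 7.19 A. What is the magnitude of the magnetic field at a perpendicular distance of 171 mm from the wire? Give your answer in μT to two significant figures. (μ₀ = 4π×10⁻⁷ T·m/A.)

For an infinitely long straight wire, B = μ₀I/(2πd).
B = (4π×10⁻⁷ × 7.19) / (2π × 0.171) = 8.41×10⁻⁶ T.

B ≈ 8.4 μT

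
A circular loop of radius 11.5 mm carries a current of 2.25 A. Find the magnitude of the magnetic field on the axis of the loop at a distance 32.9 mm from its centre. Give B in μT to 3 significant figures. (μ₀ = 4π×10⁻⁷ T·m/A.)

On the axis of a circular loop, B = μ₀IR² / [2(R²+z²)^(3/2)].
R² + z² = (0.0115)² + (0.0329)² = 0.001215 m², and (R²+z²)^(3/2) = 4.23×10⁻⁵ m³.
B = (4π×10⁻⁷ × 2.25 × 0.0001322) / (2 × 4.23×10⁻⁵) = 4.42×10⁻⁶ T.

B ≈ 4.42 μT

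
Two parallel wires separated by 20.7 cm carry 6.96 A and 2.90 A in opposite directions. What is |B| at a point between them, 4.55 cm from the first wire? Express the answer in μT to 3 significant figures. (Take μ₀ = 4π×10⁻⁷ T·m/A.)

B ≈ 34.2 μT

Each long wire gives B = μ₀I/(2πd). Distances are d₁ = 0.0455 m and d₂ = 0.1615 m.
B₁ = 3.06×10⁻⁵ T, B₂ = 3.59×10⁻⁶ T.
Between antiparallel currents both contributions point the same way, so they add. B = B₁ + B₂ = 3.06×10⁻⁵ + 3.59×10⁻⁶ = 3.42×10⁻⁵ T.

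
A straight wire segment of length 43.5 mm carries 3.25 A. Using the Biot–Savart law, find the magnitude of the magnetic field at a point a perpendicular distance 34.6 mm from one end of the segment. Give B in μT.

B ≈ 7.35 μT

For a finite straight segment, B = (μ₀I/4πd)(sinθ₁ + sinθ₂), where θ₁, θ₂ are the angles from the perpendicular to each end.
The perpendicular foot is at one end, so the two end-offsets along the wire are 0 and L = 0.0435 m.
sinθ₁ = 0/√(0²+0.0346²) = 0.0000; sinθ₂ = 0.0435/√(0.0435²+0.0346²) = 0.7826.
B = (4π×10⁻⁷ × 3.25) / (4π × 0.0346) × (0.0000 + 0.7826) = 7.35×10⁻⁶ T.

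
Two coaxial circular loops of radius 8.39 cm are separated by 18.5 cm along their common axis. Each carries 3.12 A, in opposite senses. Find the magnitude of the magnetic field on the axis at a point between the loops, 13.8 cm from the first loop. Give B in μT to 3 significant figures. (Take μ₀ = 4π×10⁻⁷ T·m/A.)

B ≈ 12.2 μT

Each loop contributes B = μ₀IR²/[2(R²+z²)^(3/2)] on the axis, with z measured from that loop.
Loop 1 (z = 0.138 m): B₁ = 3.28×10⁻⁶ T. Loop 2 (z = 0.047 m): B₂ = 1.55×10⁻⁵ T.
The fields oppose: B = |B₁ − B₂| = 1.22×10⁻⁵ T.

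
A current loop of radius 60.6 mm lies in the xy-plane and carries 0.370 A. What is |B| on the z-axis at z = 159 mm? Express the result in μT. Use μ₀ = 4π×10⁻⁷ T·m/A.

On the axis of a circular loop, B = μ₀IR² / [2(R²+z²)^(3/2)].
R² + z² = (0.0606)² + (0.159)² = 0.02895 m², and (R²+z²)^(3/2) = 4.93×10⁻³ m³.
B = (4π×10⁻⁷ × 0.370 × 0.003672) / (2 × 4.93×10⁻³) = 1.73×10⁻⁷ T.

B ≈ 0.173 μT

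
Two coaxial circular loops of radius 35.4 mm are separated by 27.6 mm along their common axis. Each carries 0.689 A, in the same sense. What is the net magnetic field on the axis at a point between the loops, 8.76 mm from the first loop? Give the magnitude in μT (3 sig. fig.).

B ≈ 19.6 μT

Each loop contributes B = μ₀IR²/[2(R²+z²)^(3/2)] on the axis, with z measured from that loop.
Loop 1 (z = 0.00876 m): B₁ = 1.12×10⁻⁵ T. Loop 2 (z = 0.01884 m): B₂ = 8.41×10⁻⁶ T.
The fields add: B = B₁ + B₂ = 1.96×10⁻⁵ T.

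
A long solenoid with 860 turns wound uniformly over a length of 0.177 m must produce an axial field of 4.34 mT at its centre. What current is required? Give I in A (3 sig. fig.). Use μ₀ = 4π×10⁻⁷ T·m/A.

I ≈ 0.711 A

Inside a long solenoid B = μ₀nI with n = 4859 m⁻¹, so I = B/(μ₀n).
I = 4.34×10⁻³ / (4π×10⁻⁷ × 4859) = 0.711 A.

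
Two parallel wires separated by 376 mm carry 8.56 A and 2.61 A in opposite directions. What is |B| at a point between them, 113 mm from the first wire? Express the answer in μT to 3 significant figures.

Each long wire gives B = μ₀I/(2πd). Distances are d₁ = 0.113 m and d₂ = 0.263 m.
B₁ = 1.52×10⁻⁵ T, B₂ = 1.98×10⁻⁶ T.
Between antiparallel currents both contributions point the same way, so they add. B = B₁ + B₂ = 1.52×10⁻⁵ + 1.98×10⁻⁶ = 1.71×10⁻⁵ T.

B ≈ 17.1 μT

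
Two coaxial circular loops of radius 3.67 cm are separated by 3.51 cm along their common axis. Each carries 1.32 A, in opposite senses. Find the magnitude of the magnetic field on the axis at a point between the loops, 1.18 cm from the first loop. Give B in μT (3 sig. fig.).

Each loop contributes B = μ₀IR²/[2(R²+z²)^(3/2)] on the axis, with z measured from that loop.
Loop 1 (z = 0.0118 m): B₁ = 1.95×10⁻⁵ T. Loop 2 (z = 0.0233 m): B₂ = 1.36×10⁻⁵ T.
The fields oppose: B = |B₁ − B₂| = 5.90×10⁻⁶ T.

B ≈ 5.90 μT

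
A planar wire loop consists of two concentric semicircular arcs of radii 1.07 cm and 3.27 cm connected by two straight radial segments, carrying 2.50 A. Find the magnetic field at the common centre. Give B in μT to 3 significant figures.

B ≈ 49.4 μT

The radial connectors point toward the centre, so dl × r̂ = 0 and they contribute nothing.
Each semicircle gives μ₀I/(4R): inner arc 7.34×10⁻⁵ T, outer arc 2.40×10⁻⁵ T.
The two arcs carry current in opposite angular senses, so their fields oppose: B = |7.34×10⁻⁵ − 2.40×10⁻⁵| = 4.94×10⁻⁵ T.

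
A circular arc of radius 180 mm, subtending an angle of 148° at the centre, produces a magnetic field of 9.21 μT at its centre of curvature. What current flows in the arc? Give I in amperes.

For a circular arc, B = μ₀Iφ/(4πR) with φ in radians; here φ = 2.583 rad.
So I = 4πRB/(μ₀φ) = 4π × 0.18 × 9.21×10⁻⁶ / (4π×10⁻⁷ × 2.583) = 6.42 A.

I ≈ 6.42 A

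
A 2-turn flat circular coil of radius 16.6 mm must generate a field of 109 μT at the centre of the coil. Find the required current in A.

For an N-turn coil, B = Nμ₀I/(2R) with R = 0.0166 m, so I = 2RB/(Nμ₀) = 2 × 0.0166 × 1.09×10⁻⁴ / (2 × 4π×10⁻⁷) = 1.44 A.

I ≈ 1.44 A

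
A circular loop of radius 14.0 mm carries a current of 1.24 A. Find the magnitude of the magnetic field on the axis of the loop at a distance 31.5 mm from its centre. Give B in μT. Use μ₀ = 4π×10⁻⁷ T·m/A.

B ≈ 3.73 μT

On the axis of a circular loop, B = μ₀IR² / [2(R²+z²)^(3/2)].
R² + z² = (0.014)² + (0.0315)² = 0.001188 m², and (R²+z²)^(3/2) = 4.10×10⁻⁵ m³.
B = (4π×10⁻⁷ × 1.24 × 0.000196) / (2 × 4.10×10⁻⁵) = 3.73×10⁻⁶ T.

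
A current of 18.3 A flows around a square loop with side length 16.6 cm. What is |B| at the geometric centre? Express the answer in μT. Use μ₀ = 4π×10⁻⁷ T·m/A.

Each side is a finite straight segment at perpendicular distance d = a/(2 tan(π/4)) = 0.083 m from the centre, with end-angles ±π/4.
One side contributes B₁ = (μ₀I/4πd)·2 sin(π/4) = 3.12×10⁻⁵ T.
All 4 sides add in the same direction: B = 4 × 3.12×10⁻⁵ = 1.25×10⁻⁴ T.

B ≈ 125 μT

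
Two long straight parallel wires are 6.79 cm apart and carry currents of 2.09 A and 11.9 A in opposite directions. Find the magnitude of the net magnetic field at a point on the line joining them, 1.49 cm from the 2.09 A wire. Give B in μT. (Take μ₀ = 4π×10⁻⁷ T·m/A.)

Each long wire gives B = μ₀I/(2πd). Distances are d₁ = 0.0149 m and d₂ = 0.053 m.
B₁ = 2.81×10⁻⁵ T, B₂ = 4.49×10⁻⁵ T.
Between antiparallel currents both contributions point the same way, so they add. B = B₁ + B₂ = 2.81×10⁻⁵ + 4.49×10⁻⁵ = 7.30×10⁻⁵ T.

B ≈ 73.0 μT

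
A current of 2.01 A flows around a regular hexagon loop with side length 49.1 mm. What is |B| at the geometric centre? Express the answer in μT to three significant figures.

Each side is a finite straight segment at perpendicular distance d = a/(2 tan(π/6)) = 0.04252 m from the centre, with end-angles ±π/6.
One side contributes B₁ = (μ₀I/4πd)·2 sin(π/6) = 4.73×10⁻⁶ T.
All 6 sides add in the same direction: B = 6 × 4.73×10⁻⁶ = 2.84×10⁻⁵ T.

B ≈ 28.4 μT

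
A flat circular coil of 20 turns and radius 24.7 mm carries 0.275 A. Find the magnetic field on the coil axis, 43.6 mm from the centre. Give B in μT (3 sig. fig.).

B ≈ 16.8 μT

For an N-turn flat coil, B = Nμ₀IR²/[2(R²+z²)^(3/2)] with R = 0.0247 m, z = 0.0436 m.
B = 20 × 8.38×10⁻⁷ T = 1.68×10⁻⁵ T.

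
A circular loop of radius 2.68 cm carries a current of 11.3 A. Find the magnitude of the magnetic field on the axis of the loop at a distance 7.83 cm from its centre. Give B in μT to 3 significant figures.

B ≈ 9.00 μT

On the axis of a circular loop, B = μ₀IR² / [2(R²+z²)^(3/2)].
R² + z² = (0.0268)² + (0.0783)² = 0.006849 m², and (R²+z²)^(3/2) = 5.67×10⁻⁴ m³.
B = (4π×10⁻⁷ × 11.3 × 0.0007182) / (2 × 5.67×10⁻⁴) = 9.00×10⁻⁶ T.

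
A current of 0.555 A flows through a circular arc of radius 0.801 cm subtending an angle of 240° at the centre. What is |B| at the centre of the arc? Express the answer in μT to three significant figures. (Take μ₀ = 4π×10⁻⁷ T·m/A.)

B ≈ 29.0 μT

The Biot–Savart field of a circular arc at its centre is B = μ₀Iφ/(4πR), with φ = 4.189 rad.
B = (4π×10⁻⁷ × 0.555 × 4.189) / (4π × 0.00801) = 2.90×10⁻⁵ T.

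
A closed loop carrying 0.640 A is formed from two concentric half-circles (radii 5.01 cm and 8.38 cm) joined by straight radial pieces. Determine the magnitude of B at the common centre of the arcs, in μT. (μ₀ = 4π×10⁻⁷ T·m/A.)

The radial connectors point toward the centre, so dl × r̂ = 0 and they contribute nothing.
Each semicircle gives μ₀I/(4R): inner arc 4.01×10⁻⁶ T, outer arc 2.40×10⁻⁶ T.
The two arcs carry current in opposite angular senses, so their fields oppose: B = |4.01×10⁻⁶ − 2.40×10⁻⁶| = 1.61×10⁻⁶ T.

B ≈ 1.61 μT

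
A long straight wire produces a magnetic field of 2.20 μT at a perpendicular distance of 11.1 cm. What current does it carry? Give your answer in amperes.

I ≈ 1.22 A

For a long straight wire B = μ₀I/(2πd), so I = 2πdB/μ₀.
I = 2π × 0.111 × 2.20×10⁻⁶ / (4π×10⁻⁷) = 1.22 A.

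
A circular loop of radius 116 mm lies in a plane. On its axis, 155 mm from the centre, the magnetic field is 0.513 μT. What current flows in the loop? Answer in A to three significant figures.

I ≈ 0.440 A

On the axis of a loop, B = μ₀IR²/[2(R²+z²)^(3/2)], so I = 2B(R²+z²)^(3/2)/(μ₀R²).
R² + z² = 0.01346 + 0.02403 = 0.03748 m²; raised to 3/2 gives 7.26×10⁻³ m³.
I = 2 × 5.13×10⁻⁷ × 7.26×10⁻³ / (1.26×10⁻⁶ × 0.01346) = 0.440 A.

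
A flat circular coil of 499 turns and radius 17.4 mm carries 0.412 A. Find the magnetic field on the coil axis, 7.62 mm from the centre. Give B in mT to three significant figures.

B ≈ 5.71 mT

For an N-turn flat coil, B = Nμ₀IR²/[2(R²+z²)^(3/2)] with R = 0.0174 m, z = 0.00762 m.
B = 499 × 1.14×10⁻⁵ T = 5.71×10⁻³ T.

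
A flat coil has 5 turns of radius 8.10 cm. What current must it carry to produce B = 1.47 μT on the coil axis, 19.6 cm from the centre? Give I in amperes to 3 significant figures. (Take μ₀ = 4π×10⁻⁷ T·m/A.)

I ≈ 0.680 A

For an N-turn coil, B = Nμ₀IR²/[2(R²+z²)^(3/2)] with R = 0.081 m, z = 0.196 m, so I = 2B(R²+z²)^(3/2)/(Nμ₀R²) = 2 × 1.47×10⁻⁶ × 9.54×10⁻³ / (5 × 4π×10⁻⁷ × 0.006561) = 0.680 A.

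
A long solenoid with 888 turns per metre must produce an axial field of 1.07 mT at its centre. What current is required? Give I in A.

Inside a long solenoid B = μ₀nI with n = 888 m⁻¹, so I = B/(μ₀n).
I = 1.07×10⁻³ / (4π×10⁻⁷ × 888) = 0.959 A.

I ≈ 0.959 A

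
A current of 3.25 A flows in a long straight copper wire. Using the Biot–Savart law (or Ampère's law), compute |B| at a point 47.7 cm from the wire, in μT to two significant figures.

B ≈ 1.4 μT

For an infinitely long straight wire, B = μ₀I/(2πd).
B = (4π×10⁻⁷ × 3.25) / (2π × 0.477) = 1.36×10⁻⁶ T.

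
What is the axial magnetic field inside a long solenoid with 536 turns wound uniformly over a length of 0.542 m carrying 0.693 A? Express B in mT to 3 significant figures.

Inside a long solenoid, B = μ₀nI with n = 988.9 turns/m.
B = 4π×10⁻⁷ × 988.9 × 0.693 = 8.61×10⁻⁴ T.

B ≈ 0.861 mT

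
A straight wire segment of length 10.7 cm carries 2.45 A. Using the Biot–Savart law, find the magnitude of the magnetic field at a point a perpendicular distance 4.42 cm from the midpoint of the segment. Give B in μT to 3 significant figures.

B ≈ 8.55 μT

For a finite straight segment, B = (μ₀I/4πd)(sinθ₁ + sinθ₂), where θ₁, θ₂ are the angles from the perpendicular to each end.
The perpendicular from the point meets the wire at its midpoint, so each end is L/2 = 0.0535 m away along the wire.
sinθ₁ = 0.0535/√(0.0535²+0.0442²) = 0.7709; sinθ₂ = 0.0535/√(0.0535²+0.0442²) = 0.7709.
B = (4π×10⁻⁷ × 2.45) / (4π × 0.0442) × (0.7709 + 0.7709) = 8.55×10⁻⁶ T.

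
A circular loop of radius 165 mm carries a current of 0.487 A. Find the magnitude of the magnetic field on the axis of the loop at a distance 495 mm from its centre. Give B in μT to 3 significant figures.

On the axis of a circular loop, B = μ₀IR² / [2(R²+z²)^(3/2)].
R² + z² = (0.165)² + (0.495)² = 0.2722 m², and (R²+z²)^(3/2) = 0.142 m³.
B = (4π×10⁻⁷ × 0.487 × 0.02723) / (2 × 0.142) = 5.86×10⁻⁸ T.

B ≈ 0.0586 μT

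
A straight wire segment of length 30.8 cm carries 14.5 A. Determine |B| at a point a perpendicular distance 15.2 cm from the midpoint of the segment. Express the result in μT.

B ≈ 13.6 μT

For a finite straight segment, B = (μ₀I/4πd)(sinθ₁ + sinθ₂), where θ₁, θ₂ are the angles from the perpendicular to each end.
The perpendicular from the point meets the wire at its midpoint, so each end is L/2 = 0.154 m away along the wire.
sinθ₁ = 0.154/√(0.154²+0.152²) = 0.7117; sinθ₂ = 0.154/√(0.154²+0.152²) = 0.7117.
B = (4π×10⁻⁷ × 14.5) / (4π × 0.152) × (0.7117 + 0.7117) = 1.36×10⁻⁵ T.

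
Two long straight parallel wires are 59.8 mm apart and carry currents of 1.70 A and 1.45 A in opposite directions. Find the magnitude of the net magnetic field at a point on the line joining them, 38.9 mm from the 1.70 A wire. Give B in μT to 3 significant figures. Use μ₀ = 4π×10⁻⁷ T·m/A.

B ≈ 22.6 μT

Each long wire gives B = μ₀I/(2πd). Distances are d₁ = 0.0389 m and d₂ = 0.0209 m.
B₁ = 8.74×10⁻⁶ T, B₂ = 1.39×10⁻⁵ T.
Between antiparallel currents both contributions point the same way, so they add. B = B₁ + B₂ = 8.74×10⁻⁶ + 1.39×10⁻⁵ = 2.26×10⁻⁵ T.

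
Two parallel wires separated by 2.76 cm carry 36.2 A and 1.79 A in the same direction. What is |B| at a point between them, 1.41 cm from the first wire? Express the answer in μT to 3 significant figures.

Each long wire gives B = μ₀I/(2πd). Distances are d₁ = 0.0141 m and d₂ = 0.0135 m.
B₁ = 5.13×10⁻⁴ T, B₂ = 2.65×10⁻⁵ T.
Between parallel currents the two contributions point in opposite directions, so they subtract. B = |B₁ − B₂| = |5.13×10⁻⁴ − 2.65×10⁻⁵| = 4.87×10⁻⁴ T.

B ≈ 487 μT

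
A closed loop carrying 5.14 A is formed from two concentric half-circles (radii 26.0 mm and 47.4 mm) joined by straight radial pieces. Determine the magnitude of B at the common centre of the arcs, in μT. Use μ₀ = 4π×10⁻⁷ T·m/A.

B ≈ 28.0 μT

The radial connectors point toward the centre, so dl × r̂ = 0 and they contribute nothing.
Each semicircle gives μ₀I/(4R): inner arc 6.21×10⁻⁵ T, outer arc 3.41×10⁻⁵ T.
The two arcs carry current in opposite angular senses, so their fields oppose: B = |6.21×10⁻⁵ − 3.41×10⁻⁵| = 2.80×10⁻⁵ T.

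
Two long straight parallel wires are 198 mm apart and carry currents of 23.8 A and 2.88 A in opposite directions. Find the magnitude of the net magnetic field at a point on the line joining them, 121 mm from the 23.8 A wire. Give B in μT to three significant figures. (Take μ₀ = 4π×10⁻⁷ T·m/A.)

Each long wire gives B = μ₀I/(2πd). Distances are d₁ = 0.121 m and d₂ = 0.077 m.
B₁ = 3.93×10⁻⁵ T, B₂ = 7.48×10⁻⁶ T.
Between antiparallel currents both contributions point the same way, so they add. B = B₁ + B₂ = 3.93×10⁻⁵ + 7.48×10⁻⁶ = 4.68×10⁻⁵ T.

B ≈ 46.8 μT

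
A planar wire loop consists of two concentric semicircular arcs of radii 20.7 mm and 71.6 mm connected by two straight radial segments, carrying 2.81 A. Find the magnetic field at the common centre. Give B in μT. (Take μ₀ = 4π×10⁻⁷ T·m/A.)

B ≈ 30.3 μT

The radial connectors point toward the centre, so dl × r̂ = 0 and they contribute nothing.
Each semicircle gives μ₀I/(4R): inner arc 4.26×10⁻⁵ T, outer arc 1.23×10⁻⁵ T.
The two arcs carry current in opposite angular senses, so their fields oppose: B = |4.26×10⁻⁵ − 1.23×10⁻⁵| = 3.03×10⁻⁵ T.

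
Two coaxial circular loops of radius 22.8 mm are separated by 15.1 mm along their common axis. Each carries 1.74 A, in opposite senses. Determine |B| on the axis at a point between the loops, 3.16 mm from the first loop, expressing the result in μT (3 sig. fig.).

B ≈ 13.3 μT

Each loop contributes B = μ₀IR²/[2(R²+z²)^(3/2)] on the axis, with z measured from that loop.
Loop 1 (z = 0.00316 m): B₁ = 4.66×10⁻⁵ T. Loop 2 (z = 0.01194 m): B₂ = 3.33×10⁻⁵ T.
The fields oppose: B = |B₁ − B₂| = 1.33×10⁻⁵ T.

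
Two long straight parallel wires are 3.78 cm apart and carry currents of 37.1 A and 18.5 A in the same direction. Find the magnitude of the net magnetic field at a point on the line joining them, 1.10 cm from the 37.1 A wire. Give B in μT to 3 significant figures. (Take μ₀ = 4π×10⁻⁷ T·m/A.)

Each long wire gives B = μ₀I/(2πd). Distances are d₁ = 0.011 m and d₂ = 0.0268 m.
B₁ = 6.75×10⁻⁴ T, B₂ = 1.38×10⁻⁴ T.
Between parallel currents the two contributions point in opposite directions, so they subtract. B = |B₁ − B₂| = |6.75×10⁻⁴ − 1.38×10⁻⁴| = 5.36×10⁻⁴ T.

B ≈ 536 μT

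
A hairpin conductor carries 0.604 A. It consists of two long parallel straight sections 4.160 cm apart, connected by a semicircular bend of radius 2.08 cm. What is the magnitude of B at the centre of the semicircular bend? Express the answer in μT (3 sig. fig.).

B ≈ 14.9 μT

The semicircular arc contributes B_arc = μ₀I·π/(4πR) = μ₀I/(4R) = 9.12×10⁻⁶ T.
Each semi-infinite lead is at perpendicular distance R = 0.0208 m from the centre, with the perpendicular foot at its near end, so it contributes μ₀I/(4πR); both point the same way, together 5.81×10⁻⁶ T.
Arc and leads all point the same direction: B = 9.12×10⁻⁶ + 5.81×10⁻⁶ = 1.49×10⁻⁵ T.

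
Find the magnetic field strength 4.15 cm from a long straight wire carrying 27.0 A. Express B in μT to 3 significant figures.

B ≈ 130 μT

For an infinitely long straight wire, B = μ₀I/(2πd).
B = (4π×10⁻⁷ × 27.0) / (2π × 0.0415) = 1.30×10⁻⁴ T.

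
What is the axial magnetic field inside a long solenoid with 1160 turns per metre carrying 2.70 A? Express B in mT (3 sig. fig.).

B ≈ 3.94 mT

Inside a long solenoid, B = μ₀nI with n = 1160 turns/m.
B = 4π×10⁻⁷ × 1160 × 2.70 = 3.94×10⁻³ T.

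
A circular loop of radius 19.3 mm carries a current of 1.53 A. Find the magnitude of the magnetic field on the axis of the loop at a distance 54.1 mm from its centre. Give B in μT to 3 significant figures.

On the axis of a circular loop, B = μ₀IR² / [2(R²+z²)^(3/2)].
R² + z² = (0.0193)² + (0.0541)² = 0.003299 m², and (R²+z²)^(3/2) = 1.90×10⁻⁴ m³.
B = (4π×10⁻⁷ × 1.53 × 0.0003725) / (2 × 1.90×10⁻⁴) = 1.89×10⁻⁶ T.

B ≈ 1.89 μT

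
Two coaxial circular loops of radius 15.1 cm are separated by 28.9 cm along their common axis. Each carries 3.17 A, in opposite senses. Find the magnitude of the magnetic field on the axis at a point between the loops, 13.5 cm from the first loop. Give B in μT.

B ≈ 0.939 μT

Each loop contributes B = μ₀IR²/[2(R²+z²)^(3/2)] on the axis, with z measured from that loop.
Loop 1 (z = 0.135 m): B₁ = 5.47×10⁻⁶ T. Loop 2 (z = 0.154 m): B₂ = 4.53×10⁻⁶ T.
The fields oppose: B = |B₁ − B₂| = 9.39×10⁻⁷ T.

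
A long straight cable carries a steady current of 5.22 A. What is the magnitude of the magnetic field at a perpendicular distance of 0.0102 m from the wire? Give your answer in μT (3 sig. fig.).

B ≈ 102 μT

For an infinitely long straight wire, B = μ₀I/(2πd).
B = (4π×10⁻⁷ × 5.22) / (2π × 0.0102) = 1.02×10⁻⁴ T.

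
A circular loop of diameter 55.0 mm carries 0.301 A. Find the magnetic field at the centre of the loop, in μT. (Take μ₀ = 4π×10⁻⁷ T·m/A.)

B ≈ 6.88 μT

At the centre of a circular loop the Biot–Savart law gives B = μ₀I/(2R) (so R = 0.0275 m).
B = (4π×10⁻⁷ × 0.301) / (2 × 0.0275) = 6.88×10⁻⁶ T.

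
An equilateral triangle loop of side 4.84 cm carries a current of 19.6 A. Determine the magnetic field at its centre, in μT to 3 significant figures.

B ≈ 729 μT

Each side is a finite straight segment at perpendicular distance d = a/(2 tan(π/3)) = 0.01397 m from the centre, with end-angles ±π/3.
One side contributes B₁ = (μ₀I/4πd)·2 sin(π/3) = 2.43×10⁻⁴ T.
All 3 sides add in the same direction: B = 3 × 2.43×10⁻⁴ = 7.29×10⁻⁴ T.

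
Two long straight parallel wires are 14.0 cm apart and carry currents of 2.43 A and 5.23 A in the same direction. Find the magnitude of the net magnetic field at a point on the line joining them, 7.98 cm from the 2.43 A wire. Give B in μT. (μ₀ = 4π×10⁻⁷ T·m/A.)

Each long wire gives B = μ₀I/(2πd). Distances are d₁ = 0.0798 m and d₂ = 0.0602 m.
B₁ = 6.09×10⁻⁶ T, B₂ = 1.74×10⁻⁵ T.
Between parallel currents the two contributions point in opposite directions, so they subtract. B = |B₁ − B₂| = |6.09×10⁻⁶ − 1.74×10⁻⁵| = 1.13×10⁻⁵ T.

B ≈ 11.3 μT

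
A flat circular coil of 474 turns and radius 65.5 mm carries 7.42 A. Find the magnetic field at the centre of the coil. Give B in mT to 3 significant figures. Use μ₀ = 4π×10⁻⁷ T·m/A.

B ≈ 33.7 mT

For an N-turn flat coil, B = Nμ₀I/(2R) with R = 0.0655 m.
B = 474 × 7.12×10⁻⁵ T = 3.37×10⁻² T.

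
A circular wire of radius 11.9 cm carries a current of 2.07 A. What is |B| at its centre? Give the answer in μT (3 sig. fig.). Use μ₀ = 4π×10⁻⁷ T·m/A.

B ≈ 10.9 μT

At the centre of a circular loop the Biot–Savart law gives B = μ₀I/(2R).
B = (4π×10⁻⁷ × 2.07) / (2 × 0.119) = 1.09×10⁻⁵ T.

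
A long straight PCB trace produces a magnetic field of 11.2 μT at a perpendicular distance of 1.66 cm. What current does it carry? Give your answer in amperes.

For a long straight wire B = μ₀I/(2πd), so I = 2πdB/μ₀.
I = 2π × 0.0166 × 1.12×10⁻⁵ / (4π×10⁻⁷) = 0.930 A.

I ≈ 0.930 A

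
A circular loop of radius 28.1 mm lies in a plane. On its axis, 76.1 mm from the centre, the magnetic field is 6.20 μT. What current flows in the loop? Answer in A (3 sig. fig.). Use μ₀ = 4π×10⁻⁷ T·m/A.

On the axis of a loop, B = μ₀IR²/[2(R²+z²)^(3/2)], so I = 2B(R²+z²)^(3/2)/(μ₀R²).
R² + z² = 0.0007896 + 0.005791 = 0.006581 m²; raised to 3/2 gives 5.34×10⁻⁴ m³.
I = 2 × 6.20×10⁻⁶ × 5.34×10⁻⁴ / (1.26×10⁻⁶ × 0.0007896) = 6.67 A.

I ≈ 6.67 A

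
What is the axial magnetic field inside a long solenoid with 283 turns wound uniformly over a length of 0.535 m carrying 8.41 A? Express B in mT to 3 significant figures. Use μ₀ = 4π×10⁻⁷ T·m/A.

B ≈ 5.59 mT

Inside a long solenoid, B = μ₀nI with n = 529 turns/m.
B = 4π×10⁻⁷ × 529 × 8.41 = 5.59×10⁻³ T.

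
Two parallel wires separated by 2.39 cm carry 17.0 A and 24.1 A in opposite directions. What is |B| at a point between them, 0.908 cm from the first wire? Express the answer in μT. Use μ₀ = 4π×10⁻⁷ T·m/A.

Each long wire gives B = μ₀I/(2πd). Distances are d₁ = 0.00908 m and d₂ = 0.01482 m.
B₁ = 3.74×10⁻⁴ T, B₂ = 3.25×10⁻⁴ T.
Between antiparallel currents both contributions point the same way, so they add. B = B₁ + B₂ = 3.74×10⁻⁴ + 3.25×10⁻⁴ = 7.00×10⁻⁴ T.

B ≈ 700 μT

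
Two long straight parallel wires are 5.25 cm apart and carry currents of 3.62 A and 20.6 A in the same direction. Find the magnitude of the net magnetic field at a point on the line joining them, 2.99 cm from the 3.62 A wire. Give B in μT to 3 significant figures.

B ≈ 158 μT

Each long wire gives B = μ₀I/(2πd). Distances are d₁ = 0.0299 m and d₂ = 0.0226 m.
B₁ = 2.42×10⁻⁵ T, B₂ = 1.82×10⁻⁴ T.
Between parallel currents the two contributions point in opposite directions, so they subtract. B = |B₁ − B₂| = |2.42×10⁻⁵ − 1.82×10⁻⁴| = 1.58×10⁻⁴ T.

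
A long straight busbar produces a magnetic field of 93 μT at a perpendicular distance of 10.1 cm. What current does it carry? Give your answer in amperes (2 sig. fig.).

I ≈ 47 A

For a long straight wire B = μ₀I/(2πd), so I = 2πdB/μ₀.
I = 2π × 0.101 × 9.30×10⁻⁵ / (4π×10⁻⁷) = 47.0 A.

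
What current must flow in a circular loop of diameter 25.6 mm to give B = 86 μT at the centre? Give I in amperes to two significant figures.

I ≈ 1.8 A

At the centre of a circular loop B = μ₀I/(2R), so I = 2RB/μ₀.
With R = 0.0128 m, I = 2 × 0.0128 × 8.60×10⁻⁵ / (4π×10⁻⁷) = 1.75 A.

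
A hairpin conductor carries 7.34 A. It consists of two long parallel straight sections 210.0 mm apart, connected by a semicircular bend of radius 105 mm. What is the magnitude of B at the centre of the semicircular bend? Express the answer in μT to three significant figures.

B ≈ 35.9 μT

The semicircular arc contributes B_arc = μ₀I·π/(4πR) = μ₀I/(4R) = 2.20×10⁻⁵ T.
Each semi-infinite lead is at perpendicular distance R = 0.105 m from the centre, with the perpendicular foot at its near end, so it contributes μ₀I/(4πR); both point the same way, together 1.40×10⁻⁵ T.
Arc and leads all point the same direction: B = 2.20×10⁻⁵ + 1.40×10⁻⁵ = 3.59×10⁻⁵ T.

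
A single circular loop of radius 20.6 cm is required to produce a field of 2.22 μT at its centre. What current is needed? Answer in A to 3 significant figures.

I ≈ 0.728 A

At the centre of a circular loop B = μ₀I/(2R), so I = 2RB/μ₀.
With R = 0.206 m, I = 2 × 0.206 × 2.22×10⁻⁶ / (4π×10⁻⁷) = 0.728 A.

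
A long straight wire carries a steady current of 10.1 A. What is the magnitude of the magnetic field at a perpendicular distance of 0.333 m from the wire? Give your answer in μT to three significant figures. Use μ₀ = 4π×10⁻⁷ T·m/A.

B ≈ 6.07 μT

For an infinitely long straight wire, B = μ₀I/(2πd).
B = (4π×10⁻⁷ × 10.1) / (2π × 0.333) = 6.07×10⁻⁶ T.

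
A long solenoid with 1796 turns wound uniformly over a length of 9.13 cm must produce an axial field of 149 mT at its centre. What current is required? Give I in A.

I ≈ 6.03 A

Inside a long solenoid B = μ₀nI with n = 1.967×10⁴ m⁻¹, so I = B/(μ₀n).
I = 0.149 / (4π×10⁻⁷ × 1.967×10⁴) = 6.03 A.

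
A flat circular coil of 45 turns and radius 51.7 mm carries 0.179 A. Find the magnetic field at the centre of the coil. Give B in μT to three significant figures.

For an N-turn flat coil, B = Nμ₀I/(2R) with R = 0.0517 m.
B = 45 × 2.18×10⁻⁶ T = 9.79×10⁻⁵ T.

B ≈ 97.9 μT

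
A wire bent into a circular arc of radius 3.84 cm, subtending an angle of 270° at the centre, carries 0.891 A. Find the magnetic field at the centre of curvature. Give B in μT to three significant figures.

B ≈ 10.9 μT

The Biot–Savart field of a circular arc at its centre is B = μ₀Iφ/(4πR), with φ = 4.712 rad.
B = (4π×10⁻⁷ × 0.891 × 4.712) / (4π × 0.0384) = 1.09×10⁻⁵ T.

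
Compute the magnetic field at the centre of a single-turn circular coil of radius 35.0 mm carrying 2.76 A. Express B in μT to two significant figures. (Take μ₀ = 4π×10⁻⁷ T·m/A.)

At the centre of a circular loop the Biot–Savart law gives B = μ₀I/(2R).
B = (4π×10⁻⁷ × 2.76) / (2 × 0.035) = 4.95×10⁻⁵ T.

B ≈ 50 μT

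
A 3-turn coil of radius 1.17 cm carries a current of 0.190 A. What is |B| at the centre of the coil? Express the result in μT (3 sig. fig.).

B ≈ 30.6 μT

For an N-turn flat coil, B = Nμ₀I/(2R) with R = 0.0117 m.
B = 3 × 1.02×10⁻⁵ T = 3.06×10⁻⁵ T.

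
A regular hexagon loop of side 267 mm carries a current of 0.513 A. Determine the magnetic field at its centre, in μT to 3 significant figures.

Each side is a finite straight segment at perpendicular distance d = a/(2 tan(π/6)) = 0.2312 m from the centre, with end-angles ±π/6.
One side contributes B₁ = (μ₀I/4πd)·2 sin(π/6) = 2.22×10⁻⁷ T.
All 6 sides add in the same direction: B = 6 × 2.22×10⁻⁷ = 1.33×10⁻⁶ T.

B ≈ 1.33 μT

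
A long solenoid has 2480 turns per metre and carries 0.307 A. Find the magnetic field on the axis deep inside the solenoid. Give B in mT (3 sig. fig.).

B ≈ 0.957 mT

Inside a long solenoid, B = μ₀nI with n = 2480 turns/m.
B = 4π×10⁻⁷ × 2480 × 0.307 = 9.57×10⁻⁴ T.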